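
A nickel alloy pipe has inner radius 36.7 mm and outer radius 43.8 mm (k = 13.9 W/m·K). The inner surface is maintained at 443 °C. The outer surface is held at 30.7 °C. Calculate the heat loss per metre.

Q' = 204 kW/m

Q' = 2πk·ΔT/ln(r₂/r₁) = 2π × 13.9 × 412.3 / ln(0.0438/0.0367) = 2.04×10^5 W/m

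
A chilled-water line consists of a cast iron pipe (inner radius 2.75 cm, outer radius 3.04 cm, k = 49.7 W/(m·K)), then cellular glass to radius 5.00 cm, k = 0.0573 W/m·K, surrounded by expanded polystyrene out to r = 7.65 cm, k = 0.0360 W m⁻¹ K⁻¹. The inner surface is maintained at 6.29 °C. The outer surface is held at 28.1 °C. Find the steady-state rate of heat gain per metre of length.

Resistance network (inner→outer):
  R'_cast iron = ln(0.0304/0.0275)/(2πk) = 0.1003/(2π·49.7) = 3.211×10^-4 m·K/W
  R'_cellular glass = ln(0.0500/0.0304)/(2πk) = 0.4976/(2π·0.0573) = 1.382 m·K/W
  R'_expanded polystyrene = ln(0.0765/0.0500)/(2πk) = 0.4253/(2π·0.0360) = 1.880 m·K/W
ΣR = 3.211×10^-4 + 1.382 + 1.880 = 3.262 m·K/W
Q' = ΔT/ΣR = (6.29 °C − 28.1 °C)/3.262 = -6.69 W/m
(Negative Q' ⇒ heat flows inward; heat gain = 6.69 W/m.)

Q' = 6.69 W/m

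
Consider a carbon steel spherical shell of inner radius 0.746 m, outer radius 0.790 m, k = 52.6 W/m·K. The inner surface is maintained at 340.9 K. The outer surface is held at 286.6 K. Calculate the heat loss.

Q = 4πk·ΔT/(1/r₁ − 1/r₂) = 4π × 52.6 × 54.3 / (1/0.746 − 1/0.790) = 4.81×10^5 W

Q = 4.81×10^5 W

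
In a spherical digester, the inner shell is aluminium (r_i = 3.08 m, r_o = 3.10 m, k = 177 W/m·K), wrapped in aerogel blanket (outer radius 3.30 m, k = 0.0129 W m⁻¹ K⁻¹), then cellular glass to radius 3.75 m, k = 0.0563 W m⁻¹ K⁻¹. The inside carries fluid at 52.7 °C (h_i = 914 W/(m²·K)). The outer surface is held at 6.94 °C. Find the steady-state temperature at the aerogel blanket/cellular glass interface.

Resistance network (inner→outer):
  R_conv,in = 1/(4πr²h) = 1/(4π·3.08²·914) = 9.178×10^-6 K/W
  R_aluminium = (1/3.08 − 1/3.10)/(4πk) = 0.002095/(4π·177) = 9.417×10^-7 K/W
  R_aerogel blanket = (1/3.10 − 1/3.30)/(4πk) = 0.01955/(4π·0.0129) = 0.1206 K/W
  R_cellular glass = (1/3.30 − 1/3.75)/(4πk) = 0.03636/(4π·0.0563) = 0.05140 K/W
ΣR = 9.178×10^-6 + 9.417×10^-7 + 0.1206 + 0.05140 = 0.1720 K/W
Q = ΔT/ΣR = (52.7 °C − 6.94 °C)/0.1720 = 266.0 W
From the inner boundary to the aerogel blanket/cellular glass interface, ΣR_partial = 0.1206 K/W.
T_interface = T_in − Q·ΣR_partial = 52.7 °C − (266.0)(0.1206) = 20.6 °C

T = 20.6 °C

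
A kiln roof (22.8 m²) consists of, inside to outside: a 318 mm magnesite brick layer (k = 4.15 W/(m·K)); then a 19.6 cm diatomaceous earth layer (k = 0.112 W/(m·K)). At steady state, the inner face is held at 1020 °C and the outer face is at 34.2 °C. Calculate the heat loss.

Resistance network (inner→outer):
  R_magnesite brick = L/(kA) = 0.318/(4.15·22.8) = 0.003361 K/W
  R_diatomaceous earth = L/(kA) = 0.196/(0.112·22.8) = 0.07675 K/W
ΣR = 0.003361 + 0.07675 = 0.08011 K/W
Q = ΔT/ΣR = (1020 °C − 34.2 °C)/0.08011 = 12300 W

Q = 12300 W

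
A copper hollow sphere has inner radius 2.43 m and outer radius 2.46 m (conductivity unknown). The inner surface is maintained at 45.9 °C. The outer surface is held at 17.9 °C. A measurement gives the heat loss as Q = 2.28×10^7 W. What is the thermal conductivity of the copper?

ΣR = ΔT/Q = |45.9 − 17.9|/2.28×10^7 = 1.228×10^-6 K/W
(1/r₁−1/r₂)/(4πk) = 1.228×10^-6 ⇒ k = 0.005019/(4π·1.228×10^-6) = 325 W/m·K

k = 325 W/m·K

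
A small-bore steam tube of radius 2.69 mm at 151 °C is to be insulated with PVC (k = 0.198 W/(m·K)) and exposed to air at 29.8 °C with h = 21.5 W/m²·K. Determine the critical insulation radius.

For a cylinder, r_cr = k_ins/h = 0.198/21.5 = 0.00921 m = 0.921 cm

r_cr = 0.921 cm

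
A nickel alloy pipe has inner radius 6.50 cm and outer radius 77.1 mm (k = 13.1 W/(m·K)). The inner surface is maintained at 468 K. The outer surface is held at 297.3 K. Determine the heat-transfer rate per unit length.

Q' = 2πk·ΔT/ln(r₂/r₁) = 2π × 13.1 × 170.7 / ln(0.0771/0.0650) = 82300 W/m

Q' = 82.3 kW/m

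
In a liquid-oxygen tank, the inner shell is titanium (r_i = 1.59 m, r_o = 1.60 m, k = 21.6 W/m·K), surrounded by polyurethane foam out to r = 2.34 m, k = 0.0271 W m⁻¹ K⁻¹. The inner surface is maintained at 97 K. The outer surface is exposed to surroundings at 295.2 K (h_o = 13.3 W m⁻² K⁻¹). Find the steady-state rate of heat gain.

Q = 341 W

Resistance network (inner→outer):
  R_titanium = (1/1.59 − 1/1.60)/(4πk) = 0.003931/(4π·21.6) = 1.448×10^-5 K/W
  R_polyurethane foam = (1/1.60 − 1/2.34)/(4πk) = 0.1976/(4π·0.0271) = 0.5804 K/W
  R_conv,out = 1/(4πr²h) = 1/(4π·2.34²·13.3) = 0.001093 K/W
ΣR = 1.448×10^-5 + 0.5804 + 0.001093 = 0.5815 K/W
Q = ΔT/ΣR = (97 K − 295.2 K)/0.5815 = -341 W
(Negative Q ⇒ heat flows inward; heat gain = 341 W.)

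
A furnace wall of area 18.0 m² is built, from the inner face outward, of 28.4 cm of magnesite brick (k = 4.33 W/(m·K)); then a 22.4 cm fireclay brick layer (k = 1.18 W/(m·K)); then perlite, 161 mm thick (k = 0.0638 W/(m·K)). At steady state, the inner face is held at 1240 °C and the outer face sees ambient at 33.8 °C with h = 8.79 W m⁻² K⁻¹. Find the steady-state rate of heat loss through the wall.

Q = 7.51 kW

Series thermal resistances, inner to outer:
  R_magnesite brick = L/(kA) = 0.284/(4.33·18.0) = 0.003644 K/W
  R_fireclay brick = L/(kA) = 0.224/(1.18·18.0) = 0.01055 K/W
  R_perlite = L/(kA) = 0.161/(0.0638·18.0) = 0.1402 K/W
  R_conv,out = 1/(hA) = 1/(8.79·18.0) = 0.006320 K/W
ΣR = 0.003644 + 0.01055 + 0.1402 + 0.006320 = 0.1607 K/W
Q = ΔT/ΣR = (1240 °C − 33.8 °C)/0.1607 = 7510 W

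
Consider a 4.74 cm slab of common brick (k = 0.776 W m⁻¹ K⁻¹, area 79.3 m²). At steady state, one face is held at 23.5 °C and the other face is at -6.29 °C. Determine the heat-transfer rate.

Q = 38.7 kW

Q = kA·ΔT/L = 0.776 × 79.3 × |23.5 °C − -6.29 °C| / 0.0474 = 38700 W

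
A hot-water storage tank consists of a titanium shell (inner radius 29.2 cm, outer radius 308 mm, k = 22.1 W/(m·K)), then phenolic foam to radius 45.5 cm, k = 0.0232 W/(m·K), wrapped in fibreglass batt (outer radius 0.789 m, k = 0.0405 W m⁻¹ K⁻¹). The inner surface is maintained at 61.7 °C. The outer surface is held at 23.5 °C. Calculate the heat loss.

Q = 7.04 W

Series thermal resistances, inner to outer:
  R_titanium = (1/0.292 − 1/0.308)/(4πk) = 0.1779/(4π·22.1) = 6.406×10^-4 K/W
  R_phenolic foam = (1/0.308 − 1/0.455)/(4πk) = 1.049/(4π·0.0232) = 3.598 K/W
  R_fibreglass batt = (1/0.455 − 1/0.789)/(4πk) = 0.9304/(4π·0.0405) = 1.828 K/W
ΣR = 6.406×10^-4 + 3.598 + 1.828 = 5.427 K/W
Q = ΔT/ΣR = (61.7 °C − 23.5 °C)/5.427 = 7.04 W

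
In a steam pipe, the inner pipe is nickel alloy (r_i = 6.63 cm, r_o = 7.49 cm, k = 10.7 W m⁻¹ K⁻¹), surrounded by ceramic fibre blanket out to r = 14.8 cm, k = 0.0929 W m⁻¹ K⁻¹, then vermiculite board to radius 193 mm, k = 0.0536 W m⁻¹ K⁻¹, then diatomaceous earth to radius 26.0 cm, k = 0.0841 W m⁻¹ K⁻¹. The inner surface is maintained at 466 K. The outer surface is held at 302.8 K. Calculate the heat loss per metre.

Q' = 64.7 W/m

Resistance network (inner→outer):
  R'_nickel alloy = ln(0.0749/0.0663)/(2πk) = 0.1220/(2π·10.7) = 0.001814 m·K/W
  R'_ceramic fibre blanket = ln(0.148/0.0749)/(2πk) = 0.6811/(2π·0.0929) = 1.167 m·K/W
  R'_vermiculite board = ln(0.193/0.148)/(2πk) = 0.2655/(2π·0.0536) = 0.7883 m·K/W
  R'_diatomaceous earth = ln(0.260/0.193)/(2πk) = 0.2980/(2π·0.0841) = 0.5639 m·K/W
ΣR = 0.001814 + 1.167 + 0.7883 + 0.5639 = 2.521 m·K/W
Q' = ΔT/ΣR = (466 K − 302.8 K)/2.521 = 64.7 W/m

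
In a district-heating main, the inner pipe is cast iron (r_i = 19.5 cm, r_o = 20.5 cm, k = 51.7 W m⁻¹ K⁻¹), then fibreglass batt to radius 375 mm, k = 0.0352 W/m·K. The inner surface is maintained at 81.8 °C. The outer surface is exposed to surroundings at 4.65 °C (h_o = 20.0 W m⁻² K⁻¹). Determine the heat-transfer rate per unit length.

Q' = 28.0 W/m

Series thermal resistances, inner to outer:
  R'_cast iron = ln(0.205/0.195)/(2πk) = 0.05001/(2π·51.7) = 1.540×10^-4 m·K/W
  R'_fibreglass batt = ln(0.375/0.205)/(2πk) = 0.6039/(2π·0.0352) = 2.731 m·K/W
  R'_conv,out = 1/(2πr h) = 1/(2π·0.375·20.0) = 0.02122 m·K/W
ΣR = 1.540×10^-4 + 2.731 + 0.02122 = 2.752 m·K/W
Q' = ΔT/ΣR = (81.8 °C − 4.65 °C)/2.752 = 28.0 W/m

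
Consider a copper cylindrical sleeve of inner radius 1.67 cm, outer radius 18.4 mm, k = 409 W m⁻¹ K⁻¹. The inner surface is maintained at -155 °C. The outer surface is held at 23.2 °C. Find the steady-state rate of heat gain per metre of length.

Q' = 2πk·ΔT/ln(r₂/r₁) = 2π × 409 × 178.2 / ln(0.0184/0.0167) = 4.72×10^6 W/m

Q' = 4720 kW/m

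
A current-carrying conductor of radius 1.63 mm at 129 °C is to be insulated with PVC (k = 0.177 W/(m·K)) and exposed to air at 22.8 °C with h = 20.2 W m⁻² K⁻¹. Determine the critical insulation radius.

r_cr = 0.876 cm

For a cylinder, r_cr = k_ins/h = 0.177/20.2 = 0.00876 m = 0.876 cm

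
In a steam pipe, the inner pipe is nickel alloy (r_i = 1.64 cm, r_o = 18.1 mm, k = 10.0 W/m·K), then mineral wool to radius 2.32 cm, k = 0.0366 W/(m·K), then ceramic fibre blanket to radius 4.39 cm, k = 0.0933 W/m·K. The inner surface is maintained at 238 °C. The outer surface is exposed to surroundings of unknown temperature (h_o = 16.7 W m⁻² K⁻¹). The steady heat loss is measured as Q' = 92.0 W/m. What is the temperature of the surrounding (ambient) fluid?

Sum the resistances:
  R'_nickel alloy = ln(0.0181/0.0164)/(2πk) = 0.09863/(2π·10.0) = 0.001570 m·K/W
  R'_mineral wool = ln(0.0232/0.0181)/(2πk) = 0.2482/(2π·0.0366) = 1.079 m·K/W
  R'_ceramic fibre blanket = ln(0.0439/0.0232)/(2πk) = 0.6378/(2π·0.0933) = 1.088 m·K/W
  R'_conv,out = 1/(2πr h) = 1/(2π·0.0439·16.7) = 0.2171 m·K/W
ΣR = 2.386 m·K/W
ΔT = Q'·ΣR = 92.0 × 2.386 = 219.5 K
Heat flows outward, so T_out = T_in − ΔT = 238 − 219.5 = 18.5 °C

T_out = 18.5 °C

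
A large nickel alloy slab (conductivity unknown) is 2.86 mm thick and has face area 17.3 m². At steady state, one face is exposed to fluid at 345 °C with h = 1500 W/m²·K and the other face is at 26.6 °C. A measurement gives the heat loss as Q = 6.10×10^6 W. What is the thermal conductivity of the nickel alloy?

k = 12.1 W/m·K

ΣR = ΔT/Q = |345 − 26.6|/6.10×10^6 = 5.220×10^-5 K/W
Known resistances:
  R_conv,in = 1/(hA) = 1/(1500·17.3) = 3.854×10^-5 K/W
R_nickel alloy = ΣR − ΣR_known = 5.220×10^-5 − 3.854×10^-5 = 1.366×10^-5 K/W
L/(kA) = 1.366×10^-5 ⇒ k = 0.00286/(1.366×10^-5·17.3) = 12.1 W/m·K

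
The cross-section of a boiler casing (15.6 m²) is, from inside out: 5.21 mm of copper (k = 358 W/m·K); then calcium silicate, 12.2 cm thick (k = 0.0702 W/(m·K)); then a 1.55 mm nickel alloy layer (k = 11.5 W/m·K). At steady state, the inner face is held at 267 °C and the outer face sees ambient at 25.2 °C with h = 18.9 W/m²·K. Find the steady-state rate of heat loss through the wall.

Q = 2.11 kW

Resistance network (inner→outer):
  R_copper = L/(kA) = 0.00521/(358·15.6) = 9.329×10^-7 K/W
  R_calcium silicate = L/(kA) = 0.122/(0.0702·15.6) = 0.1114 K/W
  R_nickel alloy = L/(kA) = 0.00155/(11.5·15.6) = 8.640×10^-6 K/W
  R_conv,out = 1/(hA) = 1/(18.9·15.6) = 0.003392 K/W
ΣR = 9.329×10^-7 + 0.1114 + 8.640×10^-6 + 0.003392 = 0.1148 K/W
Q = ΔT/ΣR = (267 °C − 25.2 °C)/0.1148 = 2110 W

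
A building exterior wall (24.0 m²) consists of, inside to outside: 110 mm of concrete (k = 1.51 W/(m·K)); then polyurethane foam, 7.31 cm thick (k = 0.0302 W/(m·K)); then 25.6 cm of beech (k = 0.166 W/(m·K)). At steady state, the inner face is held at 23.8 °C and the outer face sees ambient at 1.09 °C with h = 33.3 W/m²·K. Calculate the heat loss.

Treat each layer as a resistance in series:
  R_concrete = L/(kA) = 0.110/(1.51·24.0) = 0.003035 K/W
  R_polyurethane foam = L/(kA) = 0.0731/(0.0302·24.0) = 0.1009 K/W
  R_beech = L/(kA) = 0.256/(0.166·24.0) = 0.06426 K/W
  R_conv,out = 1/(hA) = 1/(33.3·24.0) = 0.001251 K/W
ΣR = 0.003035 + 0.1009 + 0.06426 + 0.001251 = 0.1694 K/W
Q = ΔT/ΣR = (23.8 °C − 1.09 °C)/0.1694 = 134 W

Q = 134 W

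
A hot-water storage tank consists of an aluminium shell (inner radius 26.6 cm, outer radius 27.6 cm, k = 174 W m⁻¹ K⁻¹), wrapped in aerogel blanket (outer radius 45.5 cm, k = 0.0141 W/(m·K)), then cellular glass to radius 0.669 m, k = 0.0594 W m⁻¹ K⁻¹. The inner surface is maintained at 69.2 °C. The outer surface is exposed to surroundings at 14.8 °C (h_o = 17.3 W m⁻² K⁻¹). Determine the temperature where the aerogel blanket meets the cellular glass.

Resistance network (inner→outer):
  R_aluminium = (1/0.266 − 1/0.276)/(4πk) = 0.1362/(4π·174) = 6.229×10^-5 K/W
  R_aerogel blanket = (1/0.276 − 1/0.455)/(4πk) = 1.425/(4π·0.0141) = 8.045 K/W
  R_cellular glass = (1/0.455 − 1/0.669)/(4πk) = 0.7030/(4π·0.0594) = 0.9418 K/W
  R_conv,out = 1/(4πr²h) = 1/(4π·0.669²·17.3) = 0.01028 K/W
ΣR = 6.229×10^-5 + 8.045 + 0.9418 + 0.01028 = 8.997 K/W
Q = ΔT/ΣR = (69.2 °C − 14.8 °C)/8.997 = 6.046 W
From the inner boundary to the aerogel blanket/cellular glass interface, ΣR_partial = 8.045 K/W.
T_interface = T_in − Q·ΣR_partial = 69.2 °C − (6.046)(8.045) = 20.6 °C

T = 20.6 °C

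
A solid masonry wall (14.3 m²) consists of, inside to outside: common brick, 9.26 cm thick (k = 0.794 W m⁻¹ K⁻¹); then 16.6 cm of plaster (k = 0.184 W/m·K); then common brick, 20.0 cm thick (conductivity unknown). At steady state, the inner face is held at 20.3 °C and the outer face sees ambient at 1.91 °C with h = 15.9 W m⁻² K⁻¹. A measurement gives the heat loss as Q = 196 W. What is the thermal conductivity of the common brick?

k = 0.769 W/m·K

ΣR = ΔT/Q = |20.3 − 1.91|/196 = 0.09383 K/W
Known resistances:
  R_common brick = L/(kA) = 0.0926/(0.794·14.3) = 0.008156 K/W
  R_plaster = L/(kA) = 0.166/(0.184·14.3) = 0.06309 K/W
  R_conv,out = 1/(hA) = 1/(15.9·14.3) = 0.004398 K/W
R_common brick = ΣR − ΣR_known = 0.09383 − 0.07564 = 0.01819 K/W
L/(kA) = 0.01819 ⇒ k = 0.200/(0.01819·14.3) = 0.769 W/m·K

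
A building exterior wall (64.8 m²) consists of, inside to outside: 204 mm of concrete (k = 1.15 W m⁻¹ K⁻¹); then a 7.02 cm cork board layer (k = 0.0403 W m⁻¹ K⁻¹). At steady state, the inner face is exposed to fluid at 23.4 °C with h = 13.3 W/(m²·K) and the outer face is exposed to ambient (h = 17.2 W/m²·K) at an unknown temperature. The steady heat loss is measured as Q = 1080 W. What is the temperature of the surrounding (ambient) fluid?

Sum the resistances:
  R_conv,in = 1/(hA) = 1/(13.3·64.8) = 0.001160 K/W
  R_concrete = L/(kA) = 0.204/(1.15·64.8) = 0.002738 K/W
  R_cork board = L/(kA) = 0.0702/(0.0403·64.8) = 0.02688 K/W
  R_conv,out = 1/(hA) = 1/(17.2·64.8) = 8.972×10^-4 K/W
ΣR = 0.03168 K/W
ΔT = Q·ΣR = 1080 × 0.03168 = 34.21 K
Heat flows outward, so T_out = T_in − ΔT = 23.4 − 34.21 = -10.8 °C

T_out = -10.8 °C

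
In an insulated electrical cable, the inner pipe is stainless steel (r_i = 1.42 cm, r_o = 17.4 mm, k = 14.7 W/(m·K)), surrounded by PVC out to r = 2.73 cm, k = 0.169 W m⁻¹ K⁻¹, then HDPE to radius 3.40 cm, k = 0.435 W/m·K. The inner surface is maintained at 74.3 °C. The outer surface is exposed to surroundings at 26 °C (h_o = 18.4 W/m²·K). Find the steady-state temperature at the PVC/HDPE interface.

Treat each layer as a resistance in series:
  R'_stainless steel = ln(0.0174/0.0142)/(2πk) = 0.2032/(2π·14.7) = 0.002200 m·K/W
  R'_PVC = ln(0.0273/0.0174)/(2πk) = 0.4504/(2π·0.169) = 0.4242 m·K/W
  R'_HDPE = ln(0.0340/0.0273)/(2πk) = 0.2195/(2π·0.435) = 0.08030 m·K/W
  R'_conv,out = 1/(2πr h) = 1/(2π·0.0340·18.4) = 0.2544 m·K/W
ΣR = 0.002200 + 0.4242 + 0.08030 + 0.2544 = 0.7611 m·K/W
Q' = ΔT/ΣR = (74.3 °C − 26 °C)/0.7611 = 63.46 W/m
From the inner boundary to the PVC/HDPE interface, ΣR_partial = 0.4264 m·K/W.
T_interface = T_in − Q'·ΣR_partial = 74.3 °C − (63.46)(0.4264) = 47.2 °C

T = 47.2 °C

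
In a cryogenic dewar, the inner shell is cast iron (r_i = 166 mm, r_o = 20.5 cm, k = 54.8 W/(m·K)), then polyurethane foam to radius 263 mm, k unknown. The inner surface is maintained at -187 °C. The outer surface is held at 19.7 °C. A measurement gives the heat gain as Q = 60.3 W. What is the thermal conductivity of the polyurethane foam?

ΣR = ΔT/Q = |-187 − 19.7|/60.3 = 3.428 K/W
Known resistances:
  R_cast iron = (1/0.166 − 1/0.205)/(4πk) = 1.146/(4π·54.8) = 0.001664 K/W
R_polyurethane foam = ΣR − ΣR_known = 3.428 − 0.001664 = 3.426 K/W
(1/r₁−1/r₂)/(4πk) = 3.426 ⇒ k = 1.076/(4π·3.426) = 0.0250 W/m·K

k = 0.0250 W/m·K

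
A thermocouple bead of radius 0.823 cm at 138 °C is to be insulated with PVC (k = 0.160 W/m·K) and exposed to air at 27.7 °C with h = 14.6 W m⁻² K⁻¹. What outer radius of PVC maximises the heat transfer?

For a sphere, r_cr = 2k_ins/h = 2·0.160/14.6 = 0.0219 m = 2.19 cm

r_cr = 2.19 cm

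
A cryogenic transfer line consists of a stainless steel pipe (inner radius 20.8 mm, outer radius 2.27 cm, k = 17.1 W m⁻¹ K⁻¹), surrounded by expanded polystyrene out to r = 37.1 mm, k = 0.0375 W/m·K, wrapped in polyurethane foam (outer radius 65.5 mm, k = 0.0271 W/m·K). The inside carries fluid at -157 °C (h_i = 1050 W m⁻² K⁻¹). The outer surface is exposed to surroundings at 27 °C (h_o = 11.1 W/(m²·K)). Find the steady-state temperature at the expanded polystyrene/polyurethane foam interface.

Treat each layer as a resistance in series:
  R'_conv,in = 1/(2πr h) = 1/(2π·0.0208·1050) = 0.007287 m·K/W
  R'_stainless steel = ln(0.0227/0.0208)/(2πk) = 0.08741/(2π·17.1) = 8.136×10^-4 m·K/W
  R'_expanded polystyrene = ln(0.0371/0.0227)/(2πk) = 0.4913/(2π·0.0375) = 2.085 m·K/W
  R'_polyurethane foam = ln(0.0655/0.0371)/(2πk) = 0.5684/(2π·0.0271) = 3.338 m·K/W
  R'_conv,out = 1/(2πr h) = 1/(2π·0.0655·11.1) = 0.2189 m·K/W
ΣR = 0.007287 + 8.136×10^-4 + 2.085 + 3.338 + 0.2189 = 5.650 m·K/W
Q' = ΔT/ΣR = (-157 °C − 27 °C)/5.650 = -32.57 W/m
From the inner boundary to the expanded polystyrene/polyurethane foam interface, ΣR_partial = 2.093 m·K/W.
T_interface = T_in − Q'·ΣR_partial = -157 °C − (-32.57)(2.093) = -88.8 °C

T = -88.8 °C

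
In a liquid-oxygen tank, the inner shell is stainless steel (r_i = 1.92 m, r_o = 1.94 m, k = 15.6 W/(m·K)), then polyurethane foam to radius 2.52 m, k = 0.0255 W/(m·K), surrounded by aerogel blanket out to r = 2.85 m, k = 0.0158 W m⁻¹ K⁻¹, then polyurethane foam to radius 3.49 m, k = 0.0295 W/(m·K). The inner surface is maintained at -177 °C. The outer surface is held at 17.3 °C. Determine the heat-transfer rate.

Resistance network (inner→outer):
  R_stainless steel = (1/1.92 − 1/1.94)/(4πk) = 0.005369/(4π·15.6) = 2.739×10^-5 K/W
  R_polyurethane foam = (1/1.94 − 1/2.52)/(4πk) = 0.1186/(4π·0.0255) = 0.3702 K/W
  R_aerogel blanket = (1/2.52 − 1/2.85)/(4πk) = 0.04595/(4π·0.0158) = 0.2314 K/W
  R_polyurethane foam = (1/2.85 − 1/3.49)/(4πk) = 0.06434/(4π·0.0295) = 0.1736 K/W
ΣR = 2.739×10^-5 + 0.3702 + 0.2314 + 0.1736 = 0.7752 K/W
Q = ΔT/ΣR = (-177 °C − 17.3 °C)/0.7752 = -251 W
(Negative Q ⇒ heat flows inward; heat gain = 251 W.)

Q = 251 W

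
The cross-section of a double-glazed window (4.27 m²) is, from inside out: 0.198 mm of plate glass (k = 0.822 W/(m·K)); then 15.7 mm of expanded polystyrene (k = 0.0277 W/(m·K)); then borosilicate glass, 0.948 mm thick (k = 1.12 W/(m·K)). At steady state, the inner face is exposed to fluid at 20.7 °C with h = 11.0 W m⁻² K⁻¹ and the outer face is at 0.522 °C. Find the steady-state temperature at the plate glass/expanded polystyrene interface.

T = 17.9 °C

Series thermal resistances, inner to outer:
  R_conv,in = 1/(hA) = 1/(11.0·4.27) = 0.02129 K/W
  R_plate glass = L/(kA) = 1.98×10^-4/(0.822·4.27) = 5.641×10^-5 K/W
  R_expanded polystyrene = L/(kA) = 0.0157/(0.0277·4.27) = 0.1327 K/W
  R_borosilicate glass = L/(kA) = 9.48×10^-4/(1.12·4.27) = 1.982×10^-4 K/W
ΣR = 0.02129 + 5.641×10^-5 + 0.1327 + 1.982×10^-4 = 0.1542 K/W
Q = ΔT/ΣR = (20.7 °C − 0.522 °C)/0.1542 = 130.9 W
From the inner boundary to the plate glass/expanded polystyrene interface, ΣR_partial = 0.02135 K/W.
T_interface = T_in − Q·ΣR_partial = 20.7 °C − (130.9)(0.02135) = 17.9 °C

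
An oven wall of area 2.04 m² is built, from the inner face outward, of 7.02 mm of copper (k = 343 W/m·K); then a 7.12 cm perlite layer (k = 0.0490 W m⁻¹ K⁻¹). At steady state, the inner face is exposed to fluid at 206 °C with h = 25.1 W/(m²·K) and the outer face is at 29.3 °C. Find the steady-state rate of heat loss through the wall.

Q = 241 W

Series thermal resistances, inner to outer:
  R_conv,in = 1/(hA) = 1/(25.1·2.04) = 0.01953 K/W
  R_copper = L/(kA) = 0.00702/(343·2.04) = 1.003×10^-5 K/W
  R_perlite = L/(kA) = 0.0712/(0.0490·2.04) = 0.7123 K/W
ΣR = 0.01953 + 1.003×10^-5 + 0.7123 = 0.7318 K/W
Q = ΔT/ΣR = (206 °C − 29.3 °C)/0.7318 = 241 W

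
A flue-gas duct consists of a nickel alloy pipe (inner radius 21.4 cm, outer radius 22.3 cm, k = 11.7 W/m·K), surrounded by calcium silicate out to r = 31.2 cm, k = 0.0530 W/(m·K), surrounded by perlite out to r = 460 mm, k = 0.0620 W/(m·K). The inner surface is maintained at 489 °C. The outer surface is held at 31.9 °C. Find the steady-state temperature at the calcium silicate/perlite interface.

Series thermal resistances, inner to outer:
  R'_nickel alloy = ln(0.223/0.214)/(2πk) = 0.04120/(2π·11.7) = 5.604×10^-4 m·K/W
  R'_calcium silicate = ln(0.312/0.223)/(2πk) = 0.3358/(2π·0.0530) = 1.008 m·K/W
  R'_perlite = ln(0.460/0.312)/(2πk) = 0.3882/(2π·0.0620) = 0.9966 m·K/W
ΣR = 5.604×10^-4 + 1.008 + 0.9966 = 2.005 m·K/W
Q' = ΔT/ΣR = (489 °C − 31.9 °C)/2.005 = 228.0 W/m
From the inner boundary to the calcium silicate/perlite interface, ΣR_partial = 1.009 m·K/W.
T_interface = T_in − Q'·ΣR_partial = 489 °C − (228.0)(1.009) = 259 °C

T = 259 °C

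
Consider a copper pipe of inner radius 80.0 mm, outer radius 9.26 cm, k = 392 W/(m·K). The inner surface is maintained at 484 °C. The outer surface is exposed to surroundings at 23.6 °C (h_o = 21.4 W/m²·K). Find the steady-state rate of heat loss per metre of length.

Resistance network (inner→outer):
  R'_copper = ln(0.0926/0.0800)/(2πk) = 0.1463/(2π·392) = 5.938×10^-5 m·K/W
  R'_conv,out = 1/(2πr h) = 1/(2π·0.0926·21.4) = 0.08031 m·K/W
ΣR = 5.938×10^-5 + 0.08031 = 0.08037 m·K/W
Q' = ΔT/ΣR = (484 °C − 23.6 °C)/0.08037 = 5730 W/m

Q' = 5.73 kW/m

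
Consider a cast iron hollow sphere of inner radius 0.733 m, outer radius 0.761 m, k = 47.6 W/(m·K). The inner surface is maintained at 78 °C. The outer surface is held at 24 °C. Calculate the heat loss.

Q = 643 kW

Q = 4πk·ΔT/(1/r₁ − 1/r₂) = 4π × 47.6 × 54 / (1/0.733 − 1/0.761) = 6.43×10^5 W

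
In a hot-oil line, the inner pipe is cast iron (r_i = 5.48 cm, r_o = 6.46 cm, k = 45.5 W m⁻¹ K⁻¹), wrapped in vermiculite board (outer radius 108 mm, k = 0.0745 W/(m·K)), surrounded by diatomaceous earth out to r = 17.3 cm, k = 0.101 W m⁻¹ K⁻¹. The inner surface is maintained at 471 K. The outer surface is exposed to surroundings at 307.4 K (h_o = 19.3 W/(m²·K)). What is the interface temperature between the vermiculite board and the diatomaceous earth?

T = 376 K

Resistance network (inner→outer):
  R'_cast iron = ln(0.0646/0.0548)/(2πk) = 0.1645/(2π·45.5) = 5.755×10^-4 m·K/W
  R'_vermiculite board = ln(0.108/0.0646)/(2πk) = 0.5139/(2π·0.0745) = 1.098 m·K/W
  R'_diatomaceous earth = ln(0.173/0.108)/(2πk) = 0.4712/(2π·0.101) = 0.7425 m·K/W
  R'_conv,out = 1/(2πr h) = 1/(2π·0.173·19.3) = 0.04767 m·K/W
ΣR = 5.755×10^-4 + 1.098 + 0.7425 + 0.04767 = 1.889 m·K/W
Q' = ΔT/ΣR = (471 K − 307.4 K)/1.889 = 86.61 W/m
From the inner boundary to the vermiculite board/diatomaceous earth interface, ΣR_partial = 1.099 m·K/W.
T_interface = T_in − Q'·ΣR_partial = 471 K − (86.61)(1.099) = 376 K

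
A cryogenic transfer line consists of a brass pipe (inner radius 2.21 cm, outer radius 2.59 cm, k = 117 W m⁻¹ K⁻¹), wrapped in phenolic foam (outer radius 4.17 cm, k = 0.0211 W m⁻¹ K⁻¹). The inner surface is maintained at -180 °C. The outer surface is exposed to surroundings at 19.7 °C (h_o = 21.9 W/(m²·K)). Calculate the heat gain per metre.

Q' = 53.0 W/m

Series thermal resistances, inner to outer:
  R'_brass = ln(0.0259/0.0221)/(2πk) = 0.1587/(2π·117) = 2.158×10^-4 m·K/W
  R'_phenolic foam = ln(0.0417/0.0259)/(2πk) = 0.4763/(2π·0.0211) = 3.592 m·K/W
  R'_conv,out = 1/(2πr h) = 1/(2π·0.0417·21.9) = 0.1743 m·K/W
ΣR = 2.158×10^-4 + 3.592 + 0.1743 = 3.767 m·K/W
Q' = ΔT/ΣR = (-180 °C − 19.7 °C)/3.767 = -53.0 W/m
(Negative Q' ⇒ heat flows inward; heat gain = 53.0 W/m.)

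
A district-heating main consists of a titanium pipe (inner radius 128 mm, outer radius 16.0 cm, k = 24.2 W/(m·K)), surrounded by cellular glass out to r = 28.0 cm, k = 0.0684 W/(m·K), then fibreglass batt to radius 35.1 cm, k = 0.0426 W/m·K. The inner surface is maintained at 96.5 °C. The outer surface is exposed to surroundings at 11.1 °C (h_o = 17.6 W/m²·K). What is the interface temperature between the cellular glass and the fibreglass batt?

Resistance network (inner→outer):
  R'_titanium = ln(0.160/0.128)/(2πk) = 0.2231/(2π·24.2) = 0.001468 m·K/W
  R'_cellular glass = ln(0.280/0.160)/(2πk) = 0.5596/(2π·0.0684) = 1.302 m·K/W
  R'_fibreglass batt = ln(0.351/0.280)/(2πk) = 0.2260/(2π·0.0426) = 0.8443 m·K/W
  R'_conv,out = 1/(2πr h) = 1/(2π·0.351·17.6) = 0.02576 m·K/W
ΣR = 0.001468 + 1.302 + 0.8443 + 0.02576 = 2.174 m·K/W
Q' = ΔT/ΣR = (96.5 °C − 11.1 °C)/2.174 = 39.28 W/m
From the inner boundary to the cellular glass/fibreglass batt interface, ΣR_partial = 1.303 m·K/W.
T_interface = T_in − Q'·ΣR_partial = 96.5 °C − (39.28)(1.303) = 45.3 °C

T = 45.3 °C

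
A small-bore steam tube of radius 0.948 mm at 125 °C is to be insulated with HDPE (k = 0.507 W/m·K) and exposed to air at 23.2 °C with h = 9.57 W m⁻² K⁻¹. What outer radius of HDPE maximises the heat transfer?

For a cylinder, r_cr = k_ins/h = 0.507/9.57 = 0.0530 m = 5.30 cm

r_cr = 5.30 cm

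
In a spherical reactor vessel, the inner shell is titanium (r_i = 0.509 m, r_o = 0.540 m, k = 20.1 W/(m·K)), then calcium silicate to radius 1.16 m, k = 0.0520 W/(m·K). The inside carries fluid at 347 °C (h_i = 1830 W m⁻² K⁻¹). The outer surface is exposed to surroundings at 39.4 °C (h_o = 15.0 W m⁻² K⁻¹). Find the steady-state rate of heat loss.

Q = 202 W

Series thermal resistances, inner to outer:
  R_conv,in = 1/(4πr²h) = 1/(4π·0.509²·1830) = 1.678×10^-4 K/W
  R_titanium = (1/0.509 − 1/0.540)/(4πk) = 0.1128/(4π·20.1) = 4.465×10^-4 K/W
  R_calcium silicate = (1/0.540 − 1/1.16)/(4πk) = 0.9898/(4π·0.0520) = 1.515 K/W
  R_conv,out = 1/(4πr²h) = 1/(4π·1.16²·15.0) = 0.003943 K/W
ΣR = 1.678×10^-4 + 4.465×10^-4 + 1.515 + 0.003943 = 1.520 K/W
Q = ΔT/ΣR = (347 °C − 39.4 °C)/1.520 = 202 W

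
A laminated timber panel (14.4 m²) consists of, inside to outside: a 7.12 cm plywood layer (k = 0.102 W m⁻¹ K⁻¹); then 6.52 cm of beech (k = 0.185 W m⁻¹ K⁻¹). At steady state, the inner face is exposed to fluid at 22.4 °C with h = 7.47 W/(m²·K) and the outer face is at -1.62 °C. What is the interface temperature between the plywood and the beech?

T = 5.53 °C

Series thermal resistances, inner to outer:
  R_conv,in = 1/(hA) = 1/(7.47·14.4) = 0.009296 K/W
  R_plywood = L/(kA) = 0.0712/(0.102·14.4) = 0.04847 K/W
  R_beech = L/(kA) = 0.0652/(0.185·14.4) = 0.02447 K/W
ΣR = 0.009296 + 0.04847 + 0.02447 = 0.08224 K/W
Q = ΔT/ΣR = (22.4 °C − -1.62 °C)/0.08224 = 292.1 W
From the inner boundary to the plywood/beech interface, ΣR_partial = 0.05777 K/W.
T_interface = T_in − Q·ΣR_partial = 22.4 °C − (292.1)(0.05777) = 5.53 °C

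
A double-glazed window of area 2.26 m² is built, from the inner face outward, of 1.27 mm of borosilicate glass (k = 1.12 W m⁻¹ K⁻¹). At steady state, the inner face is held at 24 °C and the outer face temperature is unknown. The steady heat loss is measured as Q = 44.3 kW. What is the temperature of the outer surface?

T_out = 1.77 °C

Sum the resistances:
  R_borosilicate glass = L/(kA) = 0.00127/(1.12·2.26) = 5.017×10^-4 K/W
ΣR = 5.017×10^-4 K/W
ΔT = Q·ΣR = 44300 × 5.017×10^-4 = 22.23 K
Heat flows outward, so T_out = T_in − ΔT = 24 − 22.23 = 1.77 °C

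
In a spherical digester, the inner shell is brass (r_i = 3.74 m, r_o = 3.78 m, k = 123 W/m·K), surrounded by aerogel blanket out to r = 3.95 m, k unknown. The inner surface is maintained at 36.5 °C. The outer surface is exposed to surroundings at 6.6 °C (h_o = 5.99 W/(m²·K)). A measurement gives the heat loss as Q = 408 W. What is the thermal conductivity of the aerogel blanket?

k = 0.0125 W/m·K

ΣR = ΔT/Q = |36.5 − 6.6|/408 = 0.07328 K/W
Known resistances:
  R_brass = (1/3.74 − 1/3.78)/(4πk) = 0.002829/(4π·123) = 1.831×10^-6 K/W
  R_conv,out = 1/(4πr²h) = 1/(4π·3.95²·5.99) = 8.515×10^-4 K/W
R_aerogel blanket = ΣR − ΣR_known = 0.07328 − 8.533×10^-4 = 0.07243 K/W
(1/r₁−1/r₂)/(4πk) = 0.07243 ⇒ k = 0.01139/(4π·0.07243) = 0.0125 W/m·K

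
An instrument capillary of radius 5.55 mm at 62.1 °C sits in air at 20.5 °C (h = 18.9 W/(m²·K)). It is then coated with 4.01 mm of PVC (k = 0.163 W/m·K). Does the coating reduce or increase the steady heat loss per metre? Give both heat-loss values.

Critical radius for a cylinder: r_cr = k/h = 0.00862 m = 0.862 cm.
Outer radius after coating: r₂ = 0.00555 + 0.00401 = 0.00956 m.
r₁ < r_cr < r₂: heat loss rises to a maximum at r_cr then falls. Whether the coating helps depends on whether Q(r₂) has dropped back below Q(r₁).
Bare: R = 1/(2πr₁h) = 1.517 m·K/W; Q = 41.6/1.517 = 27.4 W/m.
Coated: R = R_cond + R_conv = 1.412 m·K/W; Q = 41.6/1.412 = 29.5 W/m.

increases: 27.4 → 29.5 W/m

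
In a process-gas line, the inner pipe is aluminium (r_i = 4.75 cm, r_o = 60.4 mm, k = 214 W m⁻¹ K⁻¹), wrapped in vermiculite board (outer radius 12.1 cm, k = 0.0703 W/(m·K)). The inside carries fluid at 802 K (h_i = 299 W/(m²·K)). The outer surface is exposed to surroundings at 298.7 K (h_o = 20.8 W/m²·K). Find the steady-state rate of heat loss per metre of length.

Q' = 305 W/m

Resistance network (inner→outer):
  R'_conv,in = 1/(2πr h) = 1/(2π·0.0475·299) = 0.01121 m·K/W
  R'_aluminium = ln(0.0604/0.0475)/(2πk) = 0.2403/(2π·214) = 1.787×10^-4 m·K/W
  R'_vermiculite board = ln(0.121/0.0604)/(2πk) = 0.6948/(2π·0.0703) = 1.573 m·K/W
  R'_conv,out = 1/(2πr h) = 1/(2π·0.121·20.8) = 0.06324 m·K/W
ΣR = 0.01121 + 1.787×10^-4 + 1.573 + 0.06324 = 1.648 m·K/W
Q' = ΔT/ΣR = (802 K − 298.7 K)/1.648 = 305 W/m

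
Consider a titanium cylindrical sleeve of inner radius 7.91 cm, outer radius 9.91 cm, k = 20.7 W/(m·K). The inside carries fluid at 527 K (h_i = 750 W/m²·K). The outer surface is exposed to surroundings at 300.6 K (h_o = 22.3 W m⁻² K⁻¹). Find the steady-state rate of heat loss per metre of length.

Q' = 2960 W/m

Resistance network (inner→outer):
  R'_conv,in = 1/(2πr h) = 1/(2π·0.0791·750) = 0.002683 m·K/W
  R'_titanium = ln(0.0991/0.0791)/(2πk) = 0.2254/(2π·20.7) = 0.001733 m·K/W
  R'_conv,out = 1/(2πr h) = 1/(2π·0.0991·22.3) = 0.07202 m·K/W
ΣR = 0.002683 + 0.001733 + 0.07202 = 0.07644 m·K/W
Q' = ΔT/ΣR = (527 K − 300.6 K)/0.07644 = 2960 W/m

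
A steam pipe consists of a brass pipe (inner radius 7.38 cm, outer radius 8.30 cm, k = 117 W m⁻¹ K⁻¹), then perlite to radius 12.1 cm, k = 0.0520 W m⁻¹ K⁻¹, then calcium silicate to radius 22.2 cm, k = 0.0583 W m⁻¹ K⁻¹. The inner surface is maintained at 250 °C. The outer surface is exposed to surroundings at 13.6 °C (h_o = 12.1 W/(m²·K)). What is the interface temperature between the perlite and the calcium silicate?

Treat each layer as a resistance in series:
  R'_brass = ln(0.0830/0.0738)/(2πk) = 0.1175/(2π·117) = 1.598×10^-4 m·K/W
  R'_perlite = ln(0.121/0.0830)/(2πk) = 0.3769/(2π·0.0520) = 1.154 m·K/W
  R'_calcium silicate = ln(0.222/0.121)/(2πk) = 0.6069/(2π·0.0583) = 1.657 m·K/W
  R'_conv,out = 1/(2πr h) = 1/(2π·0.222·12.1) = 0.05925 m·K/W
ΣR = 1.598×10^-4 + 1.154 + 1.657 + 0.05925 = 2.870 m·K/W
Q' = ΔT/ΣR = (250 °C − 13.6 °C)/2.870 = 82.37 W/m
From the inner boundary to the perlite/calcium silicate interface, ΣR_partial = 1.154 m·K/W.
T_interface = T_in − Q'·ΣR_partial = 250 °C − (82.37)(1.154) = 155 °C

T = 155 °C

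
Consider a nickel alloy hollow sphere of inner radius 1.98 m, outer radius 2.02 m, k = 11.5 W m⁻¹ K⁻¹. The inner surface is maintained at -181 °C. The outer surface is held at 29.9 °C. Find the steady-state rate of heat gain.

Q = 3050 kW

Q = 4πk·ΔT/(1/r₁ − 1/r₂) = 4π × 11.5 × 210.9 / (1/1.98 − 1/2.02) = 3.05×10^6 W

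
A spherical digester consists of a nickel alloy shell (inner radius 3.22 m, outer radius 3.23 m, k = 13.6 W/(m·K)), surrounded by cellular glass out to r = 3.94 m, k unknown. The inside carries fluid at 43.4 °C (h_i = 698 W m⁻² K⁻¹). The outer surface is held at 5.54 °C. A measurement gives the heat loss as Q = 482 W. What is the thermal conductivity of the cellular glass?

ΣR = ΔT/Q = |43.4 − 5.54|/482 = 0.07855 K/W
Known resistances:
  R_conv,in = 1/(4πr²h) = 1/(4π·3.22²·698) = 1.100×10^-5 K/W
  R_nickel alloy = (1/3.22 − 1/3.23)/(4πk) = 9.615×10^-4/(4π·13.6) = 5.626×10^-6 K/W
R_cellular glass = ΣR − ΣR_known = 0.07855 − 1.663×10^-5 = 0.07853 K/W
(1/r₁−1/r₂)/(4πk) = 0.07853 ⇒ k = 0.05579/(4π·0.07853) = 0.0565 W/m·K

k = 0.0565 W/m·K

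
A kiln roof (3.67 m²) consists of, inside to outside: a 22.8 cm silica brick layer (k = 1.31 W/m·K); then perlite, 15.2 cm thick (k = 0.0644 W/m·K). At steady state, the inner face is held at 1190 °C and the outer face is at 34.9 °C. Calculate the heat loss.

Q = 1670 W

Treat each layer as a resistance in series:
  R_silica brick = L/(kA) = 0.228/(1.31·3.67) = 0.04742 K/W
  R_perlite = L/(kA) = 0.152/(0.0644·3.67) = 0.6431 K/W
ΣR = 0.04742 + 0.6431 = 0.6905 K/W
Q = ΔT/ΣR = (1190 °C − 34.9 °C)/0.6905 = 1670 W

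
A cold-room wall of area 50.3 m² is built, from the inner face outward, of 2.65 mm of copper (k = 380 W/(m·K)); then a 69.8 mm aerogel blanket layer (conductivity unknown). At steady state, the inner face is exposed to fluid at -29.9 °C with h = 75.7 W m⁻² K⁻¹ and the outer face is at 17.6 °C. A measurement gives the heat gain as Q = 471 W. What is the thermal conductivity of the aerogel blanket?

ΣR = ΔT/Q = |-29.9 − 17.6|/471 = 0.1008 K/W
Known resistances:
  R_conv,in = 1/(hA) = 1/(75.7·50.3) = 2.626×10^-4 K/W
  R_copper = L/(kA) = 0.00265/(380·50.3) = 1.386×10^-7 K/W
R_aerogel blanket = ΣR − ΣR_known = 0.1008 − 2.627×10^-4 = 0.1005 K/W
L/(kA) = 0.1005 ⇒ k = 0.0698/(0.1005·50.3) = 0.0138 W/m·K

k = 0.0138 W/m·K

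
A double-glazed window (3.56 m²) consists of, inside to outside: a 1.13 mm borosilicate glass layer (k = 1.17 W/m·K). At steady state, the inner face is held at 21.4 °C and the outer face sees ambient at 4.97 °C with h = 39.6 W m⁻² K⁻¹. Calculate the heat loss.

Q = 2.23 kW

Treat each layer as a resistance in series:
  R_borosilicate glass = L/(kA) = 0.00113/(1.17·3.56) = 2.713×10^-4 K/W
  R_conv,out = 1/(hA) = 1/(39.6·3.56) = 0.007093 K/W
ΣR = 2.713×10^-4 + 0.007093 = 0.007364 K/W
Q = ΔT/ΣR = (21.4 °C − 4.97 °C)/0.007364 = 2230 W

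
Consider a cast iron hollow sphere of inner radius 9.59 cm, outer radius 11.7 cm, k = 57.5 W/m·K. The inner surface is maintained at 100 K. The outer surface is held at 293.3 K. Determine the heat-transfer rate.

Q = 74.3 kW

Q = 4πk·ΔT/(1/r₁ − 1/r₂) = 4π × 57.5 × 193.3 / (1/0.0959 − 1/0.117) = 74300 W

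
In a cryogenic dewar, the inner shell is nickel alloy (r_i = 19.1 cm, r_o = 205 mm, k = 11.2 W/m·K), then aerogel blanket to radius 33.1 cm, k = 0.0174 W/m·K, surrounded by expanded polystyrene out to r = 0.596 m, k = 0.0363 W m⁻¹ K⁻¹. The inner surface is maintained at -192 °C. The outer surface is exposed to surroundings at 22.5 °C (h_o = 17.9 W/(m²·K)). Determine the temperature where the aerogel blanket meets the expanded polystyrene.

Series thermal resistances, inner to outer:
  R_nickel alloy = (1/0.191 − 1/0.205)/(4πk) = 0.3576/(4π·11.2) = 0.002540 K/W
  R_aerogel blanket = (1/0.205 − 1/0.331)/(4πk) = 1.857/(4π·0.0174) = 8.492 K/W
  R_expanded polystyrene = (1/0.331 − 1/0.596)/(4πk) = 1.343/(4π·0.0363) = 2.945 K/W
  R_conv,out = 1/(4πr²h) = 1/(4π·0.596²·17.9) = 0.01252 K/W
ΣR = 0.002540 + 8.492 + 2.945 + 0.01252 = 11.45 K/W
Q = ΔT/ΣR = (-192 °C − 22.5 °C)/11.45 = -18.73 W
From the inner boundary to the aerogel blanket/expanded polystyrene interface, ΣR_partial = 8.495 K/W.
T_interface = T_in − Q·ΣR_partial = -192 °C − (-18.73)(8.495) = -32.9 °C

T = -32.9 °C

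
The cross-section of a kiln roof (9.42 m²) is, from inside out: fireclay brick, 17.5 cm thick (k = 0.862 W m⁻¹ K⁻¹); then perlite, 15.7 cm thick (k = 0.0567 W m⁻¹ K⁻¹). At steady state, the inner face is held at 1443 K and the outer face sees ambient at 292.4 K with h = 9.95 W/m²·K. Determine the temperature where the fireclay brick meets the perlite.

T = 1367 K

Resistance network (inner→outer):
  R_fireclay brick = L/(kA) = 0.175/(0.862·9.42) = 0.02155 K/W
  R_perlite = L/(kA) = 0.157/(0.0567·9.42) = 0.2939 K/W
  R_conv,out = 1/(hA) = 1/(9.95·9.42) = 0.01067 K/W
ΣR = 0.02155 + 0.2939 + 0.01067 = 0.3261 K/W
Q = ΔT/ΣR = (1443 K − 292.4 K)/0.3261 = 3528 W
From the inner boundary to the fireclay brick/perlite interface, ΣR_partial = 0.02155 K/W.
T_interface = T_in − Q·ΣR_partial = 1443 K − (3528)(0.02155) = 1367 K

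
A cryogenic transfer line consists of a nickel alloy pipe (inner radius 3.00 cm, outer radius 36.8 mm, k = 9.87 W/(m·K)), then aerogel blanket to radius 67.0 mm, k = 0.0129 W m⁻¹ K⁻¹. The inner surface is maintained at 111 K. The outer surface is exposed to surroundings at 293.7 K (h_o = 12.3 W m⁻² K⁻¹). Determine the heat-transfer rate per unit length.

Series thermal resistances, inner to outer:
  R'_nickel alloy = ln(0.0368/0.0300)/(2πk) = 0.2043/(2π·9.87) = 0.003294 m·K/W
  R'_aerogel blanket = ln(0.0670/0.0368)/(2πk) = 0.5992/(2π·0.0129) = 7.393 m·K/W
  R'_conv,out = 1/(2πr h) = 1/(2π·0.0670·12.3) = 0.1931 m·K/W
ΣR = 0.003294 + 7.393 + 0.1931 = 7.589 m·K/W
Q' = ΔT/ΣR = (111 K − 293.7 K)/7.589 = -24.1 W/m
(Negative Q' ⇒ heat flows inward; heat gain = 24.1 W/m.)

Q' = 24.1 W/m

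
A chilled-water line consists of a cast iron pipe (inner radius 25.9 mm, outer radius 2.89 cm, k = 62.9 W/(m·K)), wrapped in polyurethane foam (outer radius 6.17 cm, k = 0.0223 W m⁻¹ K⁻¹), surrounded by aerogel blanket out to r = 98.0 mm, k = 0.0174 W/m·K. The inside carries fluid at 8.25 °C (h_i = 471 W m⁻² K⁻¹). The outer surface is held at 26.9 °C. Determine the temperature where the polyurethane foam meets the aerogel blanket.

T = 18.7 °C

Treat each layer as a resistance in series:
  R'_conv,in = 1/(2πr h) = 1/(2π·0.0259·471) = 0.01305 m·K/W
  R'_cast iron = ln(0.0289/0.0259)/(2πk) = 0.1096/(2π·62.9) = 2.773×10^-4 m·K/W
  R'_polyurethane foam = ln(0.0617/0.0289)/(2πk) = 0.7584/(2π·0.0223) = 5.413 m·K/W
  R'_aerogel blanket = ln(0.0980/0.0617)/(2πk) = 0.4627/(2π·0.0174) = 4.232 m·K/W
ΣR = 0.01305 + 2.773×10^-4 + 5.413 + 4.232 = 9.658 m·K/W
Q' = ΔT/ΣR = (8.25 °C − 26.9 °C)/9.658 = -1.931 W/m
From the inner boundary to the polyurethane foam/aerogel blanket interface, ΣR_partial = 5.426 m·K/W.
T_interface = T_in − Q'·ΣR_partial = 8.25 °C − (-1.931)(5.426) = 18.7 °C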